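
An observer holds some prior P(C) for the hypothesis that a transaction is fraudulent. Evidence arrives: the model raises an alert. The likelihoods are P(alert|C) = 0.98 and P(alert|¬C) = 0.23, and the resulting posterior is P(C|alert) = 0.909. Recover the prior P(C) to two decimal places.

P(C) = 0.70

In odds form, posterior odds = prior odds × likelihood ratio, so prior odds = posterior odds ÷ LR.
Posterior odds = 0.909/(1−0.909) = 9.9890. LR = 0.98/0.23 = 4.2609.
Prior odds = 9.9890/4.2609 = 2.3443, so P(C) = 2.3443/(1+2.3443) ≈ 0.70.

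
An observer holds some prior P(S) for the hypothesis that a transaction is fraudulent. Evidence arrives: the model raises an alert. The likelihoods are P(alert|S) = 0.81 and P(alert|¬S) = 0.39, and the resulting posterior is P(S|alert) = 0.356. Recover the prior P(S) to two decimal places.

P(S) = 0.21

Bayes' rule in odds form gives O(S|E) = O(S)·[P(E|S)/P(E|¬S)], hence O(S) = O(S|E)/LR.
Posterior odds = 0.356/(1−0.356) = 0.5528. LR = 0.81/0.39 = 2.0769.
Prior odds = 0.5528/2.0769 = 0.2662, so P(S) = 0.2662/(1+0.2662) ≈ 0.21.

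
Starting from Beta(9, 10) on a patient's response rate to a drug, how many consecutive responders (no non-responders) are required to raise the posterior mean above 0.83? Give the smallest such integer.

k = 40

After k responders and 0 non-responders the posterior is Beta(9+k, 10), with mean (9+k)/(9+10+k).
Set (9+k)/(19+k) > 0.83 and solve: k > (0.83·19 − 9)/(1 − 0.83) = 39.824.
The smallest integer exceeding 39.824 is 40.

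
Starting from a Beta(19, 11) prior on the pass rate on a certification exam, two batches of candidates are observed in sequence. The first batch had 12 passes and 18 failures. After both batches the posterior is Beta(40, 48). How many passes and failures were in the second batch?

Sequential conjugate updates are equivalent to a single update on the pooled data, so total successes = posterior α − prior α and total failures = posterior β − prior β.
Total across both batches: 40−19=21 passes, 48−11=37 failures.
Subtract the first batch: 21−12=9 passes and 37−18=19 failures.

9 passes and 19 failures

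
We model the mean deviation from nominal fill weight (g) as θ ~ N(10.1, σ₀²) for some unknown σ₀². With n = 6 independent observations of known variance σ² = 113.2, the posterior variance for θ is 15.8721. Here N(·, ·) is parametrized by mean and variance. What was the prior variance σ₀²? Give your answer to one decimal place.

Posterior precision equals prior precision plus data precision: 1/σ_n² = 1/σ₀² + n/σ².
So 1/σ₀² = 1/15.8721 − 6/113.2 = 0.063004 − 0.053004 = 0.010000.
Hence σ₀² = 1/0.010000 ≈ 100.0.

σ₀² = 100.0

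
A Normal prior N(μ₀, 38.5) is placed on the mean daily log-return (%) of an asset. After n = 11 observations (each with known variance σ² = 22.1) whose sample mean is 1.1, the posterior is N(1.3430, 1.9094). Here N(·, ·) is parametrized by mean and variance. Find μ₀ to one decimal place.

With known observation variance, the Normal–Normal posterior has precision τ_n = τ₀ + n/σ² and mean μ_n = (τ₀μ₀ + (n/σ²)x̄)/τ_n.
Here τ₀ = 1/38.5 = 0.025974 and τ_data = 11/22.1 = 0.497738, so τ_n = 0.523712.
Rearranging for μ₀: μ₀ = (μ_n·τ_n − τ_data·x̄)/τ₀ = (1.3430·0.523712 − 0.497738·1.1) / 0.025974 = 0.155833/0.025974 ≈ 6.0.

μ₀ = 6.0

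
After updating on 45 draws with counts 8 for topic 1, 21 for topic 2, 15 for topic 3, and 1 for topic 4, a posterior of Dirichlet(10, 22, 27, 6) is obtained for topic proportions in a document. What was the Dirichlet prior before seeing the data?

For a Dirichlet(α) prior with multinomial counts c, the posterior is Dirichlet(α + c) componentwise.
Subtract each count from the matching posterior parameter: 10−8=2, 22−21=1, 27−15=12, 6−1=5.

Dirichlet(2, 1, 12, 5)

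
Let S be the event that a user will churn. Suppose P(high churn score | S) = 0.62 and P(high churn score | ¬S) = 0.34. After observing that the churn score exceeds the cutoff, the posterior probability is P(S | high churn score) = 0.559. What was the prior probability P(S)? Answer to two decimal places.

Bayes' rule in odds form gives O(S|E) = O(S)·[P(E|S)/P(E|¬S)], hence O(S) = O(S|E)/LR.
Posterior odds = 0.559/(1−0.559) = 1.2676. LR = 0.62/0.34 = 1.8235.
Prior odds = 1.2676/1.8235 = 0.6951, so P(S) = 0.6951/(1+0.6951) ≈ 0.41.

P(S) = 0.41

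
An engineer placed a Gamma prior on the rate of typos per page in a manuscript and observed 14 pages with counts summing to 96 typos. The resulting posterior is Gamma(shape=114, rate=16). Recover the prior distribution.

Gamma(shape=18, rate=2)

Gamma–Poisson conjugacy: posterior shape = α + Σxᵢ, posterior rate = β + n.
So α = 114 − 96 = 18 and β = 16 − 14 = 2.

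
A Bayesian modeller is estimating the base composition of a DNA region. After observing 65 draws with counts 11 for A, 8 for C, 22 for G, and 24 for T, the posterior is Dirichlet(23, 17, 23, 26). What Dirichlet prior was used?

For a Dirichlet(α) prior with multinomial counts c, the posterior is Dirichlet(α + c) componentwise.
Subtract each count from the matching posterior parameter: 23−11=12, 17−8=9, 23−22=1, 26−24=2.

Dirichlet(12, 9, 1, 2)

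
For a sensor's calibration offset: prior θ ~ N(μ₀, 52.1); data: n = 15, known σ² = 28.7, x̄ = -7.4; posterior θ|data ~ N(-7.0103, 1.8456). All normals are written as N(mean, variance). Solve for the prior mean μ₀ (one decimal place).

μ₀ = 3.6

With known observation variance, the Normal–Normal posterior has precision τ_n = τ₀ + n/σ² and mean μ_n = (τ₀μ₀ + (n/σ²)x̄)/τ_n.
Here τ₀ = 1/52.1 = 0.019194 and τ_data = 15/28.7 = 0.522648, so τ_n = 0.541842.
Rearranging for μ₀: μ₀ = (μ_n·τ_n − τ_data·x̄)/τ₀ = (-7.0103·0.541842 − 0.522648·-7.4) / 0.019194 = 0.069120/0.019194 ≈ 3.6.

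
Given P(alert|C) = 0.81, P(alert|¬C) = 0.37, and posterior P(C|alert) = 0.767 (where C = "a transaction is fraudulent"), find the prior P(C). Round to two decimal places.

Bayes' rule in odds form gives O(C|E) = O(C)·[P(E|C)/P(E|¬C)], hence O(C) = O(C|E)/LR.
Posterior odds = 0.767/(1−0.767) = 3.2918. LR = 0.81/0.37 = 2.1892.
Prior odds = 3.2918/2.1892 = 1.5037, so P(C) = 1.5037/(1+1.5037) ≈ 0.60.

P(C) = 0.60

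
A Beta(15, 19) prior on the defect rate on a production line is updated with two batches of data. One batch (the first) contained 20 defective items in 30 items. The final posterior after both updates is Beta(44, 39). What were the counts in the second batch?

Sequential conjugate updates are equivalent to a single update on the pooled data, so total successes = posterior α − prior α and total failures = posterior β − prior β.
Total across both batches: 44−15=29 defective items, 39−19=20 good items.
Subtract the first batch: 29−20=9 defective items and 20−10=10 good items.

9 defective items and 10 good items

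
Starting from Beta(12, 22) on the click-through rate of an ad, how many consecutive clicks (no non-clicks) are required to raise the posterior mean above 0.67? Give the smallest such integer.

k = 33

After k clicks and 0 non-clicks the posterior is Beta(12+k, 22), with mean (12+k)/(12+22+k).
Set (12+k)/(34+k) > 0.67 and solve: k > (0.67·34 − 12)/(1 − 0.67) = 32.667.
The smallest integer exceeding 32.667 is 33, and checking k=33: (45)/(67) = 0.6716 > 0.67.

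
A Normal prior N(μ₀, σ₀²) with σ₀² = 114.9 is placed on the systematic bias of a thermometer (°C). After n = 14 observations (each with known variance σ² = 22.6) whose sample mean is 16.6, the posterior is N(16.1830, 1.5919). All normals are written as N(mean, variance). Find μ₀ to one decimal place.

μ₀ = -13.5

The posterior mean is a precision-weighted average: μ_n = (τ₀μ₀ + τ_data·x̄)/(τ₀+τ_data), with τ₀=1/σ₀² and τ_data=n/σ².
Here τ₀ = 1/114.9 = 0.008703 and τ_data = 14/22.6 = 0.619469, so τ_n = 0.628172.
Rearranging for μ₀: μ₀ = (μ_n·τ_n − τ_data·x̄)/τ₀ = (16.1830·0.628172 − 0.619469·16.6) / 0.008703 = -0.117478/0.008703 ≈ -13.5.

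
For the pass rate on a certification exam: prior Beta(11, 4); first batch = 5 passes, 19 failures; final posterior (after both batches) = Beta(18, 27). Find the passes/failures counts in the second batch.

2 passes and 4 failures

Sequential conjugate updates are equivalent to a single update on the pooled data, so total successes = posterior α − prior α and total failures = posterior β − prior β.
Total across both batches: 18−11=7 passes, 27−4=23 failures.
Subtract the first batch: 7−5=2 passes and 23−19=4 failures.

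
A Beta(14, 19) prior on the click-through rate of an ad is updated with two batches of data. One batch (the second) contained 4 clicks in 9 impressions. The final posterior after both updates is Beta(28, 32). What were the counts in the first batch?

Because Beta–binomial updating is additive in the counts, the combined data contributed (α_post−α_prior, β_post−β_prior) successes and failures.
Total across both batches: 28−14=14 clicks, 32−19=13 non-clicks.
Subtract the second batch: 14−4=10 clicks and 13−5=8 non-clicks.

10 clicks and 8 non-clicks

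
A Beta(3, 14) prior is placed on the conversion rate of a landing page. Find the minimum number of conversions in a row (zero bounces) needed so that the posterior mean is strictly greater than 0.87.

k = 91

After k conversions and 0 bounces the posterior is Beta(3+k, 14), with mean (3+k)/(3+14+k).
Set (3+k)/(17+k) > 0.87 and solve: k > (0.87·17 − 3)/(1 − 0.87) = 90.692.
The smallest integer exceeding 90.692 is 91.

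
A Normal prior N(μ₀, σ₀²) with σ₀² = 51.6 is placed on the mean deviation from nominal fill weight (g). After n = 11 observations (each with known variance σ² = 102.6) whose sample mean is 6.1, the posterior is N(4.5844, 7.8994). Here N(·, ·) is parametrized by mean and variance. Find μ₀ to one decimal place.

The posterior mean is a precision-weighted average: μ_n = (τ₀μ₀ + τ_data·x̄)/(τ₀+τ_data), with τ₀=1/σ₀² and τ_data=n/σ².
Here τ₀ = 1/51.6 = 0.019380 and τ_data = 11/102.6 = 0.107212, so τ_n = 0.126592.
Rearranging for μ₀: μ₀ = (μ_n·τ_n − τ_data·x̄)/τ₀ = (4.5844·0.126592 − 0.107212·6.1) / 0.019380 = -0.073645/0.019380 ≈ -3.8.

μ₀ = -3.8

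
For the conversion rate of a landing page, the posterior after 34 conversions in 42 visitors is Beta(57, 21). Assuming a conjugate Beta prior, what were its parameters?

Under Beta–binomial conjugacy the posterior parameters are (a+s, b+f).
So a = 57 − 34 = 23 and b = 21 − 8 = 13.

Beta(23, 13)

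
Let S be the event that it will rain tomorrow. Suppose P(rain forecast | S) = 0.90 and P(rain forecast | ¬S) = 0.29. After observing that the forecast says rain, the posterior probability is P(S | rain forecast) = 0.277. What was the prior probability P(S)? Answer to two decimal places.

P(S) = 0.11

Bayes' rule in odds form gives O(S|E) = O(S)·[P(E|S)/P(E|¬S)], hence O(S) = O(S|E)/LR.
Posterior odds = 0.277/(1−0.277) = 0.3831. LR = 0.90/0.29 = 3.1034.
Prior odds = 0.3831/3.1034 = 0.1234, so P(S) = 0.1234/(1+0.1234) ≈ 0.11.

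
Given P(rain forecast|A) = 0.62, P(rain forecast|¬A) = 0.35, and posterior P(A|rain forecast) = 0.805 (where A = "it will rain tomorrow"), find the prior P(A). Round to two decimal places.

P(A) = 0.70

In odds form, posterior odds = prior odds × likelihood ratio, so prior odds = posterior odds ÷ LR.
Posterior odds = 0.805/(1−0.805) = 4.1282. LR = 0.62/0.35 = 1.7714.
Prior odds = 4.1282/1.7714 = 2.3305, so P(A) = 2.3305/(1+2.3305) ≈ 0.70.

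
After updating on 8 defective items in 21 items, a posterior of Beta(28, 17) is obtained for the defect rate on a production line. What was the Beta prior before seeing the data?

Under Beta–binomial conjugacy the posterior parameters are (α+s, β+f).
Subtract the data counts: 28−8=20, 17−13=4.

Beta(20, 4)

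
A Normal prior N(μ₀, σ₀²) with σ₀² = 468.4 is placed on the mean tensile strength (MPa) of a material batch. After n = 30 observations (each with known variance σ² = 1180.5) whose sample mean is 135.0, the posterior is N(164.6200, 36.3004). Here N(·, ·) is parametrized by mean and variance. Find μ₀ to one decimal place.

μ₀ = 517.2

With known observation variance, the Normal–Normal posterior has precision τ_n = τ₀ + n/σ² and mean μ_n = (τ₀μ₀ + (n/σ²)x̄)/τ_n.
Here τ₀ = 1/468.4 = 0.002135 and τ_data = 30/1180.5 = 0.025413, so τ_n = 0.027548.
Rearranging for μ₀: μ₀ = (μ_n·τ_n − τ_data·x̄)/τ₀ = (164.6200·0.027548 − 0.025413·135.0) / 0.002135 = 1.104197/0.002135 ≈ 517.2.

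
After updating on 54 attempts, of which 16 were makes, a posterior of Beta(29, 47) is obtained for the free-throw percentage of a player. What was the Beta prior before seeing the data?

Beta(13, 9)

A Beta(a, b) prior with s successes and f failures in binomial data gives a Beta(a+s, b+f) posterior.
Subtract the data counts: 29−16=13, 47−38=9.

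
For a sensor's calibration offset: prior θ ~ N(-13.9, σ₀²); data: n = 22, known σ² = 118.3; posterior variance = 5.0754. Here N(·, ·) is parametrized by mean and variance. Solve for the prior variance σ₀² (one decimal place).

σ₀² = 90.4

For the Normal–Normal model with known σ², precisions add: τ_n = τ₀ + n/σ².
So 1/σ₀² = 1/5.0754 − 22/118.3 = 0.197029 − 0.185968 = 0.011061.
Hence σ₀² = 1/0.011061 ≈ 90.4.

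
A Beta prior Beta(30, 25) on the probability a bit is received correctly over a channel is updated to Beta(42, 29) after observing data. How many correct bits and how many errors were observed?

Beta is conjugate to the binomial likelihood: posterior = Beta(α+s, β+f).
So s = 42 − 30 = 12 and f = 29 − 25 = 4.

12 correct bits and 4 errors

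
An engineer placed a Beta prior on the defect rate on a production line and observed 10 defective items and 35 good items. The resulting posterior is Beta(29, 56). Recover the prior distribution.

Beta(19, 21)

Beta is conjugate to the binomial likelihood: posterior = Beta(α+s, β+f).
So α = 29 − 10 = 19 and β = 56 − 35 = 21.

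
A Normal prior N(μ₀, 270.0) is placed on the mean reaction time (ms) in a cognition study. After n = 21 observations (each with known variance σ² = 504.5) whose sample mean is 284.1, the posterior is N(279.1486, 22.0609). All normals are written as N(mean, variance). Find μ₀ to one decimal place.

The posterior mean is a precision-weighted average: μ_n = (τ₀μ₀ + τ_data·x̄)/(τ₀+τ_data), with τ₀=1/σ₀² and τ_data=n/σ².
Here τ₀ = 1/270.0 = 0.003704 and τ_data = 21/504.5 = 0.041625, so τ_n = 0.045329.
Rearranging for μ₀: μ₀ = (μ_n·τ_n − τ_data·x̄)/τ₀ = (279.1486·0.045329 − 0.041625·284.1) / 0.003704 = 0.827864/0.003704 ≈ 223.5.

μ₀ = 223.5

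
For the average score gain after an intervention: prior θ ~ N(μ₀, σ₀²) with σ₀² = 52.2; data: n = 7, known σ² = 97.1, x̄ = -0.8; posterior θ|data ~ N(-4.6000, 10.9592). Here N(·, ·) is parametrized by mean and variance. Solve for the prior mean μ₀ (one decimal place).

The posterior mean is a precision-weighted average: μ_n = (τ₀μ₀ + τ_data·x̄)/(τ₀+τ_data), with τ₀=1/σ₀² and τ_data=n/σ².
Here τ₀ = 1/52.2 = 0.019157 and τ_data = 7/97.1 = 0.072091, so τ_n = 0.091248.
Rearranging for μ₀: μ₀ = (μ_n·τ_n − τ_data·x̄)/τ₀ = (-4.6000·0.091248 − 0.072091·-0.8) / 0.019157 = -0.362068/0.019157 ≈ -18.9.

μ₀ = -18.9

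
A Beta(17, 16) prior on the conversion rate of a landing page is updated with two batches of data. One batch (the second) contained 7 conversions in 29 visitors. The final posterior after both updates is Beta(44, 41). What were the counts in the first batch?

Sequential conjugate updates are equivalent to a single update on the pooled data, so total successes = posterior α − prior α and total failures = posterior β − prior β.
Total across both batches: 44−17=27 conversions, 41−16=25 bounces.
Subtract the second batch: 27−7=20 conversions and 25−22=3 bounces.

20 conversions and 3 bounces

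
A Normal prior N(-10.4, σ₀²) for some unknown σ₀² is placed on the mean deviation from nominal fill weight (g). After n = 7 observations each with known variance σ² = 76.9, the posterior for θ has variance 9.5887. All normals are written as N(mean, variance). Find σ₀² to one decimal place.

For the Normal–Normal model with known σ², precisions add: τ_n = τ₀ + n/σ².
So 1/σ₀² = 1/9.5887 − 7/76.9 = 0.104289 − 0.091027 = 0.013262.
Hence σ₀² = 1/0.013262 ≈ 75.4.

σ₀² = 75.4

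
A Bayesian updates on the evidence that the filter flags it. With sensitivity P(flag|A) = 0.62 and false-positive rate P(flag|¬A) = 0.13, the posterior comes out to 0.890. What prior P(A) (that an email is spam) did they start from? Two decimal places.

P(A) = 0.63

In odds form, posterior odds = prior odds × likelihood ratio, so prior odds = posterior odds ÷ LR.
Posterior odds = 0.890/(1−0.890) = 8.0909. LR = 0.62/0.13 = 4.7692.
Prior odds = 8.0909/4.7692 = 1.6965, so P(A) = 1.6965/(1+1.6965) ≈ 0.63.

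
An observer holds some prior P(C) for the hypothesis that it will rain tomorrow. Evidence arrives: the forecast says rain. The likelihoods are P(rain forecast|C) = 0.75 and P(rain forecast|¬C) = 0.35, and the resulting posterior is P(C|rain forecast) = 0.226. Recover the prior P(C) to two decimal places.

P(C) = 0.12

Bayes' rule in odds form gives O(C|E) = O(C)·[P(E|C)/P(E|¬C)], hence O(C) = O(C|E)/LR.
Posterior odds = 0.226/(1−0.226) = 0.2920. LR = 0.75/0.35 = 2.1429.
Prior odds = 0.2920/2.1429 = 0.1363, so P(C) = 0.1363/(1+0.1363) ≈ 0.12.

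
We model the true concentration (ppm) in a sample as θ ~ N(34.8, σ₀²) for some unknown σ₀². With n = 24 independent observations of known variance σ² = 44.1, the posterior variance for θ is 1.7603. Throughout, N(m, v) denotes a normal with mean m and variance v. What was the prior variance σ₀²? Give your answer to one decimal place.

Posterior precision equals prior precision plus data precision: 1/σ_n² = 1/σ₀² + n/σ².
So 1/σ₀² = 1/1.7603 − 24/44.1 = 0.568085 − 0.544218 = 0.023867.
Hence σ₀² = 1/0.023867 ≈ 41.9.

σ₀² = 41.9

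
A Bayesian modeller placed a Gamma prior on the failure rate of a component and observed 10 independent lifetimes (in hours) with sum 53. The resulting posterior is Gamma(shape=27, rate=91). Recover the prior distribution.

Gamma(shape=17, rate=38)

For an exponential likelihood with a Gamma(α, β) prior on the rate, n observations with total T give posterior Gamma(α+n, β+T).
So α = 27 − 10 = 17 and β = 91 − 53 = 38.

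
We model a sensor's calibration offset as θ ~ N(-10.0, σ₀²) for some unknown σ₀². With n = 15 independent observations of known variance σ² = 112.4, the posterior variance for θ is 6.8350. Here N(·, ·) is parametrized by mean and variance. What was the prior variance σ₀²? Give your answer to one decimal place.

σ₀² = 77.8

For the Normal–Normal model with known σ², precisions add: τ_n = τ₀ + n/σ².
So 1/σ₀² = 1/6.8350 − 15/112.4 = 0.146306 − 0.133452 = 0.012854.
Hence σ₀² = 1/0.012854 ≈ 77.8.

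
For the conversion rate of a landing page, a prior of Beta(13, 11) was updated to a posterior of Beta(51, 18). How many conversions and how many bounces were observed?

Under Beta–binomial conjugacy the posterior parameters are (a+s, b+f).
So s = 51 − 13 = 38 and f = 18 − 11 = 7.

38 conversions and 7 bounces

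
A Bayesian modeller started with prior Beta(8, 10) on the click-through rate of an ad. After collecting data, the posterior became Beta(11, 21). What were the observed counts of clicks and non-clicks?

3 clicks and 11 non-clicks

Under Beta–binomial conjugacy the posterior parameters are (a+s, b+f).
So s = 11 − 8 = 3 and f = 21 − 10 = 11.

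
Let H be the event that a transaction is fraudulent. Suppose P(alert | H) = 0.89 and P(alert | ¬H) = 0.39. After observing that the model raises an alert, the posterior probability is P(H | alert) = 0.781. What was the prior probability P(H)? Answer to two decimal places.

Bayes' rule in odds form gives O(H|E) = O(H)·[P(E|H)/P(E|¬H)], hence O(H) = O(H|E)/LR.
Posterior odds = 0.781/(1−0.781) = 3.5662. LR = 0.89/0.39 = 2.2821.
Prior odds = 3.5662/2.2821 = 1.5627, so P(H) = 1.5627/(1+1.5627) ≈ 0.61.

P(H) = 0.61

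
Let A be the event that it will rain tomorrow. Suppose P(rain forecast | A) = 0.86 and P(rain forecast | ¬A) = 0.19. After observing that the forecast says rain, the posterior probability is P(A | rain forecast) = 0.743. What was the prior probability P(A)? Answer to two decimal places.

P(A) = 0.39

Bayes' rule in odds form gives O(A|E) = O(A)·[P(E|A)/P(E|¬A)], hence O(A) = O(A|E)/LR.
Posterior odds = 0.743/(1−0.743) = 2.8911. LR = 0.86/0.19 = 4.5263.
Prior odds = 2.8911/4.5263 = 0.6387, so P(A) = 0.6387/(1+0.6387) ≈ 0.39.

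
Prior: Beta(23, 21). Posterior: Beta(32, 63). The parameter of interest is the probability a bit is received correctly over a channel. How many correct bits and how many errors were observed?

9 correct bits and 42 errors

Under Beta–binomial conjugacy the posterior parameters are (a+s, b+f).
So s = 32 − 23 = 9 and f = 63 − 21 = 42.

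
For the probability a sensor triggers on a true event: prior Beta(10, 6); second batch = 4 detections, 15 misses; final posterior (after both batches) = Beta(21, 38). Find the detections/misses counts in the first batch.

7 detections and 17 misses

Because Beta–binomial updating is additive in the counts, the combined data contributed (α_post−α_prior, β_post−β_prior) successes and failures.
Total across both batches: 21−10=11 detections, 38−6=32 misses.
Subtract the second batch: 11−4=7 detections and 32−15=17 misses.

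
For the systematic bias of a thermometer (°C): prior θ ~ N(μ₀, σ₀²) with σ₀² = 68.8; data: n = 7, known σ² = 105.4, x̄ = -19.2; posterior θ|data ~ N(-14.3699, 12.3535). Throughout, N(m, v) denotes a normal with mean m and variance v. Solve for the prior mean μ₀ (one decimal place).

The posterior mean is a precision-weighted average: μ_n = (τ₀μ₀ + τ_data·x̄)/(τ₀+τ_data), with τ₀=1/σ₀² and τ_data=n/σ².
Here τ₀ = 1/68.8 = 0.014535 and τ_data = 7/105.4 = 0.066414, so τ_n = 0.080949.
Rearranging for μ₀: μ₀ = (μ_n·τ_n − τ_data·x̄)/τ₀ = (-14.3699·0.080949 − 0.066414·-19.2) / 0.014535 = 0.111920/0.014535 ≈ 7.7.

μ₀ = 7.7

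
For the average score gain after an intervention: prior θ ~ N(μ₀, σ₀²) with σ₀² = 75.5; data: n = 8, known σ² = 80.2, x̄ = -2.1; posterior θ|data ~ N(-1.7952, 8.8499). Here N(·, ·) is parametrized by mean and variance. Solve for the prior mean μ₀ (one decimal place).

With known observation variance, the Normal–Normal posterior has precision τ_n = τ₀ + n/σ² and mean μ_n = (τ₀μ₀ + (n/σ²)x̄)/τ_n.
Here τ₀ = 1/75.5 = 0.013245 and τ_data = 8/80.2 = 0.099751, so τ_n = 0.112996.
Rearranging for μ₀: μ₀ = (μ_n·τ_n − τ_data·x̄)/τ₀ = (-1.7952·0.112996 − 0.099751·-2.1) / 0.013245 = 0.006627/0.013245 ≈ 0.5.

μ₀ = 0.5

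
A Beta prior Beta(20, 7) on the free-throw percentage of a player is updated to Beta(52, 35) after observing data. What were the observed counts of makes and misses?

32 makes and 28 misses

Beta is conjugate to the binomial likelihood: posterior = Beta(a+s, b+f).
So s = 52 − 20 = 32 and f = 35 − 7 = 28.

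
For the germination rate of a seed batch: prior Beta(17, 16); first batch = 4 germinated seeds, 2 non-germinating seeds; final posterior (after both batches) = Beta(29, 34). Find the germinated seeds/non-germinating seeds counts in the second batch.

8 germinated seeds and 16 non-germinating seeds

Sequential conjugate updates are equivalent to a single update on the pooled data, so total successes = posterior α − prior α and total failures = posterior β − prior β.
Total across both batches: 29−17=12 germinated seeds, 34−16=18 non-germinating seeds.
Subtract the first batch: 12−4=8 germinated seeds and 18−2=16 non-germinating seeds.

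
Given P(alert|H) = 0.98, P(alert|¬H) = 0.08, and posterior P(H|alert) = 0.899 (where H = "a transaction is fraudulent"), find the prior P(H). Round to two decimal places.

In odds form, posterior odds = prior odds × likelihood ratio, so prior odds = posterior odds ÷ LR.
Posterior odds = 0.899/(1−0.899) = 8.9010. LR = 0.98/0.08 = 12.2500.
Prior odds = 8.9010/12.2500 = 0.7266, so P(H) = 0.7266/(1+0.7266) ≈ 0.42.

P(H) = 0.42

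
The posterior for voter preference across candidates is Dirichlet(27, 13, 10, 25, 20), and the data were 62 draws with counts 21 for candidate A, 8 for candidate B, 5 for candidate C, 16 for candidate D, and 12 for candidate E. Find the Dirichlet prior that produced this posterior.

Dirichlet(6, 5, 5, 9, 8)

For a Dirichlet(α) prior with multinomial counts c, the posterior is Dirichlet(α + c) componentwise.
Subtract each count from the matching posterior parameter: 27−21=6, 13−8=5, 10−5=5, 25−16=9, 20−12=8.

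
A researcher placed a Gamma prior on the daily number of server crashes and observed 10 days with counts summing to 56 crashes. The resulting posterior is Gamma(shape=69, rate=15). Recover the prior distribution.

A Gamma(α, β) prior (rate parametrization) on a Poisson rate with n observations summing to S gives posterior Gamma(α+S, β+n).
So α = 69 − 56 = 13 and β = 15 − 10 = 5.

Gamma(shape=13, rate=5)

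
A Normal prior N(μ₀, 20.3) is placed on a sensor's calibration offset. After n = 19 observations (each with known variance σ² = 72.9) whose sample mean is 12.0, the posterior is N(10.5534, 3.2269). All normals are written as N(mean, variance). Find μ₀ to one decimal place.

μ₀ = 2.9

The posterior mean is a precision-weighted average: μ_n = (τ₀μ₀ + τ_data·x̄)/(τ₀+τ_data), with τ₀=1/σ₀² and τ_data=n/σ².
Here τ₀ = 1/20.3 = 0.049261 and τ_data = 19/72.9 = 0.260631, so τ_n = 0.309892.
Rearranging for μ₀: μ₀ = (μ_n·τ_n − τ_data·x̄)/τ₀ = (10.5534·0.309892 − 0.260631·12.0) / 0.049261 = 0.142842/0.049261 ≈ 2.9.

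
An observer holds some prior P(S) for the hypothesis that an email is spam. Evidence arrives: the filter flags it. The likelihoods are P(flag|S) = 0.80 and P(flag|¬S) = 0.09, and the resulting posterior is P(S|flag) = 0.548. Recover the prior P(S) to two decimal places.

P(S) = 0.12

Bayes' rule in odds form gives O(S|E) = O(S)·[P(E|S)/P(E|¬S)], hence O(S) = O(S|E)/LR.
Posterior odds = 0.548/(1−0.548) = 1.2124. LR = 0.80/0.09 = 8.8889.
Prior odds = 1.2124/8.8889 = 0.1364, so P(S) = 0.1364/(1+0.1364) ≈ 0.12.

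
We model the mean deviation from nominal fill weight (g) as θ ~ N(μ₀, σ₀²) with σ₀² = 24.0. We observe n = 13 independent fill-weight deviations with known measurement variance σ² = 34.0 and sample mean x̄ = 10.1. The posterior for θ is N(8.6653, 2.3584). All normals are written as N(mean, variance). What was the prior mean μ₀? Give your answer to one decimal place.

The posterior mean is a precision-weighted average: μ_n = (τ₀μ₀ + τ_data·x̄)/(τ₀+τ_data), with τ₀=1/σ₀² and τ_data=n/σ².
Here τ₀ = 1/24.0 = 0.041667 and τ_data = 13/34.0 = 0.382353, so τ_n = 0.424020.
Rearranging for μ₀: μ₀ = (μ_n·τ_n − τ_data·x̄)/τ₀ = (8.6653·0.424020 − 0.382353·10.1) / 0.041667 = -0.187505/0.041667 ≈ -4.5.

μ₀ = -4.5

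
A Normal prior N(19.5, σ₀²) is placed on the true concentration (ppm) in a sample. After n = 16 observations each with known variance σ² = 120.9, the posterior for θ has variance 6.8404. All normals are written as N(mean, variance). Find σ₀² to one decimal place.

For the Normal–Normal model with known σ², precisions add: τ_n = τ₀ + n/σ².
So 1/σ₀² = 1/6.8404 − 16/120.9 = 0.146190 − 0.132341 = 0.013849.
Hence σ₀² = 1/0.013849 ≈ 72.2.

σ₀² = 72.2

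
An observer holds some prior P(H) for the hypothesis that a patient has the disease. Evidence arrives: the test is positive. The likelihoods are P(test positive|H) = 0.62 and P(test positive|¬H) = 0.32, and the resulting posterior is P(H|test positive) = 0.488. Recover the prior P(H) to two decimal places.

P(H) = 0.33

Bayes' rule in odds form gives O(H|E) = O(H)·[P(E|H)/P(E|¬H)], hence O(H) = O(H|E)/LR.
Posterior odds = 0.488/(1−0.488) = 0.9531. LR = 0.62/0.32 = 1.9375.
Prior odds = 0.9531/1.9375 = 0.4919, so P(H) = 0.4919/(1+0.4919) ≈ 0.33.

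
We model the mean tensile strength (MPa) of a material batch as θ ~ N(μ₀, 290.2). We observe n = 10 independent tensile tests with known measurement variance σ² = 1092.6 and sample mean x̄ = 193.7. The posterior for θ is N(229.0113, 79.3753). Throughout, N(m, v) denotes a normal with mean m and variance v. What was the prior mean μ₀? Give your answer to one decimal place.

The posterior mean is a precision-weighted average: μ_n = (τ₀μ₀ + τ_data·x̄)/(τ₀+τ_data), with τ₀=1/σ₀² and τ_data=n/σ².
Here τ₀ = 1/290.2 = 0.003446 and τ_data = 10/1092.6 = 0.009152, so τ_n = 0.012598.
Rearranging for μ₀: μ₀ = (μ_n·τ_n − τ_data·x̄)/τ₀ = (229.0113·0.012598 − 0.009152·193.7) / 0.003446 = 1.112342/0.003446 ≈ 322.8.

μ₀ = 322.8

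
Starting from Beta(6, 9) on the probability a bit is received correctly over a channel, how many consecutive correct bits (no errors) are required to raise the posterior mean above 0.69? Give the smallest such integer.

After k correct bits and 0 errors the posterior is Beta(6+k, 9), with mean (6+k)/(6+9+k).
Set (6+k)/(15+k) > 0.69 and solve: k > (0.69·15 − 6)/(1 − 0.69) = 14.032.
The smallest integer exceeding 14.032 is 15, and checking k=15: (21)/(30) = 0.7000 > 0.69.

k = 15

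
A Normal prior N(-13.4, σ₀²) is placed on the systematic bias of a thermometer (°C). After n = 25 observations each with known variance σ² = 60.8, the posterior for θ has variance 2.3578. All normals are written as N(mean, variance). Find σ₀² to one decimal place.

σ₀² = 77.3

For the Normal–Normal model with known σ², precisions add: τ_n = τ₀ + n/σ².
So 1/σ₀² = 1/2.3578 − 25/60.8 = 0.424124 − 0.411184 = 0.012940.
Hence σ₀² = 1/0.012940 ≈ 77.3.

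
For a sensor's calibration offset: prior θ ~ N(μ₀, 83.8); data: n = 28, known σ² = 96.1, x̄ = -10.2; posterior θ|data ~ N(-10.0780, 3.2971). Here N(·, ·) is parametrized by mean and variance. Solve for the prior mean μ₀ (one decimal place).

With known observation variance, the Normal–Normal posterior has precision τ_n = τ₀ + n/σ² and mean μ_n = (τ₀μ₀ + (n/σ²)x̄)/τ_n.
Here τ₀ = 1/83.8 = 0.011933 and τ_data = 28/96.1 = 0.291363, so τ_n = 0.303296.
Rearranging for μ₀: μ₀ = (μ_n·τ_n − τ_data·x̄)/τ₀ = (-10.0780·0.303296 − 0.291363·-10.2) / 0.011933 = -0.084714/0.011933 ≈ -7.1.

μ₀ = -7.1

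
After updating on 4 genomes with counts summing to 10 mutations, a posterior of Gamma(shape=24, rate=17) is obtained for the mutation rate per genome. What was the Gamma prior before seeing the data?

Gamma(shape=14, rate=13)

Gamma–Poisson conjugacy: posterior shape = α + Σxᵢ, posterior rate = β + n.
So α = 24 − 10 = 14 and β = 17 − 4 = 13.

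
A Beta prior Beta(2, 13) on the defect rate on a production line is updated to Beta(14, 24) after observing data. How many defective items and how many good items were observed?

12 defective items and 11 good items

Under Beta–binomial conjugacy the posterior parameters are (a+s, b+f).
So s = 14 − 2 = 12 and f = 24 − 13 = 11.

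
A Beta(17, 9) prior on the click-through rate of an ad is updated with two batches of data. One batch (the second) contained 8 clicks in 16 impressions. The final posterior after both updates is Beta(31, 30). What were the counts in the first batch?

Sequential conjugate updates are equivalent to a single update on the pooled data, so total successes = posterior α − prior α and total failures = posterior β − prior β.
Total across both batches: 31−17=14 clicks, 30−9=21 non-clicks.
Subtract the second batch: 14−8=6 clicks and 21−8=13 non-clicks.

6 clicks and 13 non-clicks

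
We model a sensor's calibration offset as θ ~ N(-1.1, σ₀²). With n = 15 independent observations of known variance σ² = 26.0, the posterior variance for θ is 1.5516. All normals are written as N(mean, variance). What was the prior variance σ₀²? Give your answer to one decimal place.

σ₀² = 14.8

For the Normal–Normal model with known σ², precisions add: τ_n = τ₀ + n/σ².
So 1/σ₀² = 1/1.5516 − 15/26.0 = 0.644496 − 0.576923 = 0.067573.
Hence σ₀² = 1/0.067573 ≈ 14.8.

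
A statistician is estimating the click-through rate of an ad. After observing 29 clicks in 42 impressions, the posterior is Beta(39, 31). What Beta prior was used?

A Beta(α, β) prior with s successes and f failures in binomial data gives a Beta(α+s, β+f) posterior.
So α = 39 − 29 = 10 and β = 31 − 13 = 18.

Beta(10, 18)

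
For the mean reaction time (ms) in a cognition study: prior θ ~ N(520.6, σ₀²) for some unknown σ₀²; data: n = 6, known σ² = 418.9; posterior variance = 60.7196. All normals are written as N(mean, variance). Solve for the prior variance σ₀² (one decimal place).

Posterior precision equals prior precision plus data precision: 1/σ_n² = 1/σ₀² + n/σ².
So 1/σ₀² = 1/60.7196 − 6/418.9 = 0.016469 − 0.014323 = 0.002146.
Hence σ₀² = 1/0.002146 ≈ 466.0.

σ₀² = 466.0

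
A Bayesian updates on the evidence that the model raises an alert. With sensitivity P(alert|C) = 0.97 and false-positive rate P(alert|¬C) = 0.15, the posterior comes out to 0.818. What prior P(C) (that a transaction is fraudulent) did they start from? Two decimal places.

Bayes' rule in odds form gives O(C|E) = O(C)·[P(E|C)/P(E|¬C)], hence O(C) = O(C|E)/LR.
Posterior odds = 0.818/(1−0.818) = 4.4945. LR = 0.97/0.15 = 6.4667.
Prior odds = 4.4945/6.4667 = 0.6950, so P(C) = 0.6950/(1+0.6950) ≈ 0.41.

P(C) = 0.41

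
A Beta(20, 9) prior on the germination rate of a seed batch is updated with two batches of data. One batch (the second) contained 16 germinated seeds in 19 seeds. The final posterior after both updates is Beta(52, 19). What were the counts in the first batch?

Because Beta–binomial updating is additive in the counts, the combined data contributed (α_post−α_prior, β_post−β_prior) successes and failures.
Total across both batches: 52−20=32 germinated seeds, 19−9=10 non-germinating seeds.
Subtract the second batch: 32−16=16 germinated seeds and 10−3=7 non-germinating seeds.

16 germinated seeds and 7 non-germinating seeds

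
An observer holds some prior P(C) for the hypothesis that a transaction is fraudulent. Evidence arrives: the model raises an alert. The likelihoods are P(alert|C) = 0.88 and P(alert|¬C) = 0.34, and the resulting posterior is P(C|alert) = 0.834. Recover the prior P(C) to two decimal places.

In odds form, posterior odds = prior odds × likelihood ratio, so prior odds = posterior odds ÷ LR.
Posterior odds = 0.834/(1−0.834) = 5.0241. LR = 0.88/0.34 = 2.5882.
Prior odds = 5.0241/2.5882 = 1.9412, so P(C) = 1.9412/(1+1.9412) ≈ 0.66.

P(C) = 0.66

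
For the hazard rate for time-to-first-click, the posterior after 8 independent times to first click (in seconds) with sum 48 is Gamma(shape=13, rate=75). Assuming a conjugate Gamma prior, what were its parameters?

For an exponential likelihood with a Gamma(α, β) prior on the rate, n observations with total T give posterior Gamma(α+n, β+T).
So α = 13 − 8 = 5 and β = 75 − 48 = 27.

Gamma(shape=5, rate=27)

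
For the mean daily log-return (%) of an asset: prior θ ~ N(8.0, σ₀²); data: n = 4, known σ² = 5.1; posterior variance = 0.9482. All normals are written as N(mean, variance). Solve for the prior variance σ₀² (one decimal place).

Posterior precision equals prior precision plus data precision: 1/σ_n² = 1/σ₀² + n/σ².
So 1/σ₀² = 1/0.9482 − 4/5.1 = 1.054630 − 0.784314 = 0.270316.
Hence σ₀² = 1/0.270316 ≈ 3.7.

σ₀² = 3.7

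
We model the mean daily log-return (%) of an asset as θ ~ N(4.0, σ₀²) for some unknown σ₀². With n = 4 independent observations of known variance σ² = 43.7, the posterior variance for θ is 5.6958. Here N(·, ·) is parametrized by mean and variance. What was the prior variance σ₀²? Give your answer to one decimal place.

For the Normal–Normal model with known σ², precisions add: τ_n = τ₀ + n/σ².
So 1/σ₀² = 1/5.6958 − 4/43.7 = 0.175568 − 0.091533 = 0.084035.
Hence σ₀² = 1/0.084035 ≈ 11.9.

σ₀² = 11.9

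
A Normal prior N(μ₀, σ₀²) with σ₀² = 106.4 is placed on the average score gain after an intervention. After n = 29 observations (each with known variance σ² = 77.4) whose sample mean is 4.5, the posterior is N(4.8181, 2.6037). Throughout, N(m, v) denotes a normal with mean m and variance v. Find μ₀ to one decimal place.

μ₀ = 17.5

The posterior mean is a precision-weighted average: μ_n = (τ₀μ₀ + τ_data·x̄)/(τ₀+τ_data), with τ₀=1/σ₀² and τ_data=n/σ².
Here τ₀ = 1/106.4 = 0.009398 and τ_data = 29/77.4 = 0.374677, so τ_n = 0.384075.
Rearranging for μ₀: μ₀ = (μ_n·τ_n − τ_data·x̄)/τ₀ = (4.8181·0.384075 − 0.374677·4.5) / 0.009398 = 0.164465/0.009398 ≈ 17.5.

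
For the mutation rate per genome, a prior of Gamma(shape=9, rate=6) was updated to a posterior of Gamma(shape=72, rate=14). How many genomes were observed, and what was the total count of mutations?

n = 8 genomes with total 63 mutations

A Gamma(α, β) prior (rate parametrization) on a Poisson rate with n observations summing to S gives posterior Gamma(α+S, β+n).
Matching: Σxᵢ = 72 − 9 = 63 and n = 14 − 6 = 8.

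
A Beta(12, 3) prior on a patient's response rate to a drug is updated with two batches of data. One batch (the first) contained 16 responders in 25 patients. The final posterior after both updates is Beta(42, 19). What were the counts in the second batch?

Sequential conjugate updates are equivalent to a single update on the pooled data, so total successes = posterior α − prior α and total failures = posterior β − prior β.
Total across both batches: 42−12=30 responders, 19−3=16 non-responders.
Subtract the first batch: 30−16=14 responders and 16−9=7 non-responders.

14 responders and 7 non-responders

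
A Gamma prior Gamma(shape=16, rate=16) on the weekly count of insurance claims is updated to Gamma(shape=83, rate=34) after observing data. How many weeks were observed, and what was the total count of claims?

A Gamma(α, β) prior (rate parametrization) on a Poisson rate with n observations summing to S gives posterior Gamma(α+S, β+n).
Matching: Σxᵢ = 83 − 16 = 67 and n = 34 − 16 = 18.

n = 18 weeks with total 67 claims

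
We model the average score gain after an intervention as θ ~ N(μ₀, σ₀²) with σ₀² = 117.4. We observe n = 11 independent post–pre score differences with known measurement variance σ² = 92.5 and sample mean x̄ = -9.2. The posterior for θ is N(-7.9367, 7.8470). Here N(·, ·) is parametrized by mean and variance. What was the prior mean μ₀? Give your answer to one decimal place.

With known observation variance, the Normal–Normal posterior has precision τ_n = τ₀ + n/σ² and mean μ_n = (τ₀μ₀ + (n/σ²)x̄)/τ_n.
Here τ₀ = 1/117.4 = 0.008518 and τ_data = 11/92.5 = 0.118919, so τ_n = 0.127437.
Rearranging for μ₀: μ₀ = (μ_n·τ_n − τ_data·x̄)/τ₀ = (-7.9367·0.127437 − 0.118919·-9.2) / 0.008518 = 0.082626/0.008518 ≈ 9.7.

μ₀ = 9.7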